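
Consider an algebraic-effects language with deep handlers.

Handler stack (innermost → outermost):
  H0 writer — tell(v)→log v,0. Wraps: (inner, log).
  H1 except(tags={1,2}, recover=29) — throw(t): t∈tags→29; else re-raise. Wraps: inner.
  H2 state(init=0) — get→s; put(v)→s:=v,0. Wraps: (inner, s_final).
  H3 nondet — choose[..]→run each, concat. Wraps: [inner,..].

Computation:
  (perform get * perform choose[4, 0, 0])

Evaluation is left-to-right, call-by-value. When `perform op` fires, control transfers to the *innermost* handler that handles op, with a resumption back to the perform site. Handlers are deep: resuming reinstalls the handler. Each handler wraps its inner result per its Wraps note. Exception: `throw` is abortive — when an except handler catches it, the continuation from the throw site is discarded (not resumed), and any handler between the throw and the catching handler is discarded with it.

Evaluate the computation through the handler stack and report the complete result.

Answer: [((0, ()), 0), ((0, ()), 0), ((0, ()), 0)]

Step-by-step:
get @ H2 ⇒ 0
choose[4, 0, 0] @ H3
  branch[0] choose=4:
    H0 returns (0, ())
    H1 returns (0, ())
    H2 returns ((0, ()), 0)
    H3 returns [((0, ()), 0)]
  branch[1] choose=0:
    H0 returns (0, ())
    H1 returns (0, ())
    H2 returns ((0, ()), 0)
    H3 returns [((0, ()), 0)]
  branch[2] choose=0:
    H0 returns (0, ())
    H1 returns (0, ())
    H2 returns ((0, ()), 0)
    H3 returns [((0, ()), 0)]
= [((0, ()), 0), ((0, ()), 0), ((0, ()), 0)]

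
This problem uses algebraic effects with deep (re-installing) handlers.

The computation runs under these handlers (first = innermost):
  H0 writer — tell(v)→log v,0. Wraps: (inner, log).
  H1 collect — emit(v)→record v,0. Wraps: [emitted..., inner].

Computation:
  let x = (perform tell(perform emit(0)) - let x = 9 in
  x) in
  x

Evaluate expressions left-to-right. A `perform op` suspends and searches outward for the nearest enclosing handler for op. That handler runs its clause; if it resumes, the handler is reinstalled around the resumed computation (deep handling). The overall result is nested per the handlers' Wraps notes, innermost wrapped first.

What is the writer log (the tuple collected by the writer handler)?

Answer: (0)

Step-by-step:
emit(0) @ H1 ⇒ out+=0
tell(0) @ H0 ⇒ log+=0
H0 returns (-9, (0))
H1 returns [0, (-9, (0))]
= [0, (-9, (0))]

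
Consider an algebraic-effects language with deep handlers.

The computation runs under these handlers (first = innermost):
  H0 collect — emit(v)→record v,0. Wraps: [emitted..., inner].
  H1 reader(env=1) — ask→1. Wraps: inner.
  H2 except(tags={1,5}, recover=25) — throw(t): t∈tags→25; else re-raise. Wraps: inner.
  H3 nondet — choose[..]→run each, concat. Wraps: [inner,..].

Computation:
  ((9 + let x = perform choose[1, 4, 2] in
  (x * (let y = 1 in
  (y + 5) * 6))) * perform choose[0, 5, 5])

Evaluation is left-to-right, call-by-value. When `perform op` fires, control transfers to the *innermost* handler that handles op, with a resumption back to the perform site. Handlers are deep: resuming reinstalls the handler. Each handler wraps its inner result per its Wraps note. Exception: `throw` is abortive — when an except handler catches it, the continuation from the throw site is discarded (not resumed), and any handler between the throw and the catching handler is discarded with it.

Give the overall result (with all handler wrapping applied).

Evaluation trace:
choose[1, 4, 2] @ H3
  branch[0] choose=1:
    choose[0, 5, 5] @ H3
      branch[0] choose=0:
        H0 returns [0]
        H1 returns [0]
        H2 returns [0]
        H3 returns [[0]]
      branch[1] choose=5:
        H0 returns [225]
        H1 returns [225]
        H2 returns [225]
        H3 returns [[225]]
      branch[2] choose=5:
        H0 returns [225]
        H1 returns [225]
        H2 returns [225]
        H3 returns [[225]]
  branch[1] choose=4:
    choose[0, 5, 5] @ H3
      branch[0] choose=0:
        H0 returns [0]
        H1 returns [0]
        H2 returns [0]
        H3 returns [[0]]
      branch[1] choose=5:
        H0 returns [765]
        H1 returns [765]
        H2 returns [765]
        H3 returns [[765]]
      branch[2] choose=5:
        H0 returns [765]
        H1 returns [765]
        H2 returns [765]
        H3 returns [[765]]
  branch[2] choose=2:
    choose[0, 5, 5] @ H3
      branch[0] choose=0:
        H0 returns [0]
        H1 returns [0]
        H2 returns [0]
        H3 returns [[0]]
      branch[1] choose=5:
        H0 returns [405]
        H1 returns [405]
        H2 returns [405]
        H3 returns [[405]]
      branch[2] choose=5:
        H0 returns [405]
        H1 returns [405]
        H2 returns [405]
        H3 returns [[405]]
= [[0], [225], [225], [0], [765], [765], [0], [405], [405]]

Answer: [[0], [225], [225], [0], [765], [765], [0], [405], [405]]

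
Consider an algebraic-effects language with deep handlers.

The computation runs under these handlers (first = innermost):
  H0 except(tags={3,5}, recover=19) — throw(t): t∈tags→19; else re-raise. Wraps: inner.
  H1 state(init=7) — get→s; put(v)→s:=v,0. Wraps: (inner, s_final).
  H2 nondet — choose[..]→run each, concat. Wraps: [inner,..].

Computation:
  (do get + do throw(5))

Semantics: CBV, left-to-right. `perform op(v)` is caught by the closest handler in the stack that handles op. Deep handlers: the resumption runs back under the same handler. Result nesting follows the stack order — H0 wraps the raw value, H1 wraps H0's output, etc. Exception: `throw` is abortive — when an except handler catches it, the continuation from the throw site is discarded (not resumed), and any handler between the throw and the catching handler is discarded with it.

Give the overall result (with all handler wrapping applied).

Evaluation trace:
get @ H1 ⇒ 7
throw(5) @ H0 caught ⇒ 19
H1 returns (19, 7)
H2 returns [(19, 7)]
= [(19, 7)]

Answer: [(19, 7)]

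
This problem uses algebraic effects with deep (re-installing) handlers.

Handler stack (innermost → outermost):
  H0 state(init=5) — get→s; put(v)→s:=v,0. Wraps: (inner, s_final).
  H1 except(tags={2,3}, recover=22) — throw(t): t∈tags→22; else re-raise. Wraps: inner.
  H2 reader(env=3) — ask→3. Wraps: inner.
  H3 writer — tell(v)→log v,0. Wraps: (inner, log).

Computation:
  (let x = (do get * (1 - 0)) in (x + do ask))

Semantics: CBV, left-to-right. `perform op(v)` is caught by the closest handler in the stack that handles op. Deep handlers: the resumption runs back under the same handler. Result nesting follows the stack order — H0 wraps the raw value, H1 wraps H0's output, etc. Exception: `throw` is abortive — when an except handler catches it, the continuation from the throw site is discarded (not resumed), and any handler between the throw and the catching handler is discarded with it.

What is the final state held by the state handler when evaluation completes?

Evaluation trace:
get @ H0 ⇒ 5
ask @ H2 ⇒ 3
H0 returns (8, 5)
H1 returns (8, 5)
H2 returns (8, 5)
H3 returns ((8, 5), ())
= ((8, 5), ())

Answer: 5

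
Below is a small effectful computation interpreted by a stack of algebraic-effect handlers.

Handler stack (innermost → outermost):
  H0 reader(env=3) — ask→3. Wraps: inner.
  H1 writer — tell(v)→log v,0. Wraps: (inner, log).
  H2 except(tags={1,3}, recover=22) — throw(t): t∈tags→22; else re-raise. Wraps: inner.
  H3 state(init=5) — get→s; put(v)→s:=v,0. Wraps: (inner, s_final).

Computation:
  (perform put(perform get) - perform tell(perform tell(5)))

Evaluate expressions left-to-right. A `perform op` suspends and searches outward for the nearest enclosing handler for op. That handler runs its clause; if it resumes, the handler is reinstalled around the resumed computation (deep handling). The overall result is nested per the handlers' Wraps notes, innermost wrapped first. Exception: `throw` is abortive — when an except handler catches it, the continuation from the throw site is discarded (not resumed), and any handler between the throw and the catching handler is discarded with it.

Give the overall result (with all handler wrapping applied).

Evaluation trace:
get @ H3 ⇒ 5
put(5) @ H3 ⇒ s:=5
tell(5) @ H1 ⇒ log+=5
tell(0) @ H1 ⇒ log+=0
H0 returns 0
H1 returns (0, (5, 0))
H2 returns (0, (5, 0))
H3 returns ((0, (5, 0)), 5)
= ((0, (5, 0)), 5)

Answer: ((0, (5, 0)), 5)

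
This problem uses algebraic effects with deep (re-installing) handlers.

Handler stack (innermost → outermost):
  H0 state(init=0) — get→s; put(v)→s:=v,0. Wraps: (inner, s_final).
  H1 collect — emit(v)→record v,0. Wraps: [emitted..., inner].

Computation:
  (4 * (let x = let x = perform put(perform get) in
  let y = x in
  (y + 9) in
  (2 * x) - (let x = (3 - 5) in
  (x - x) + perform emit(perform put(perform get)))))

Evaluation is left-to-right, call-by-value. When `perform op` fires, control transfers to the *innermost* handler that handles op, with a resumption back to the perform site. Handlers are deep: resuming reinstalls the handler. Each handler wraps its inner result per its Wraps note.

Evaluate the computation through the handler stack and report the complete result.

Working:
get @ H0 ⇒ 0
put(0) @ H0 ⇒ s:=0
get @ H0 ⇒ 0
put(0) @ H0 ⇒ s:=0
emit(0) @ H1 ⇒ out+=0
H0 returns (72, 0)
H1 returns [0, (72, 0)]
= [0, (72, 0)]

Answer: [0, (72, 0)]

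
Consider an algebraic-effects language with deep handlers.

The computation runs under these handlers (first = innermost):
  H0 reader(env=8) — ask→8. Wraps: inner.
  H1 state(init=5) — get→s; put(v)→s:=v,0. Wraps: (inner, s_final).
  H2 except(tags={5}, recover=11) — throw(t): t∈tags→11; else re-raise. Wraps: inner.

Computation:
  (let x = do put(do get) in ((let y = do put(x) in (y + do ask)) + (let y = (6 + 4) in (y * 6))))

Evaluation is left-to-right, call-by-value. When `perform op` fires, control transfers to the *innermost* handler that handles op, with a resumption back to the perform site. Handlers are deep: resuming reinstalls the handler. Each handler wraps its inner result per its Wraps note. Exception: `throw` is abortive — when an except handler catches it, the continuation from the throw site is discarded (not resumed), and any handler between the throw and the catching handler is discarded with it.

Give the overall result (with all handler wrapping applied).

Evaluation trace:
get @ H1 ⇒ 5
put(5) @ H1 ⇒ s:=5
put(0) @ H1 ⇒ s:=0
ask @ H0 ⇒ 8
H0 returns 68
H1 returns (68, 0)
H2 returns (68, 0)
= (68, 0)

Answer: (68, 0)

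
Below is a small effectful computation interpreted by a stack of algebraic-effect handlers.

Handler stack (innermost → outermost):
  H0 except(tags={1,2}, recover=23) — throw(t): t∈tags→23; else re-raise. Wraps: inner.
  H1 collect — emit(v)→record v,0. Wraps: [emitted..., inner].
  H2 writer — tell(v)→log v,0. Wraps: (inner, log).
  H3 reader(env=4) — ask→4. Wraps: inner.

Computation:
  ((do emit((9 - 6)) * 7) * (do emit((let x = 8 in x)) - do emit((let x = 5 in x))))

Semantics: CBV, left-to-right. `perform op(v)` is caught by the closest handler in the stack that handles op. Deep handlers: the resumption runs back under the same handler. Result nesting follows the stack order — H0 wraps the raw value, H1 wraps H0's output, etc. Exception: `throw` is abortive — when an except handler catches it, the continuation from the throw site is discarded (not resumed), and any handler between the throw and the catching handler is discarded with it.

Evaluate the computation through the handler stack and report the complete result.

Step-by-step:
emit(3) @ H1 ⇒ out+=3
emit(8) @ H1 ⇒ out+=8
emit(5) @ H1 ⇒ out+=5
H0 returns 0
H1 returns [3, 8, 5, 0]
H2 returns ([3, 8, 5, 0], ())
H3 returns ([3, 8, 5, 0], ())
= ([3, 8, 5, 0], ())

Answer: ([3, 8, 5, 0], ())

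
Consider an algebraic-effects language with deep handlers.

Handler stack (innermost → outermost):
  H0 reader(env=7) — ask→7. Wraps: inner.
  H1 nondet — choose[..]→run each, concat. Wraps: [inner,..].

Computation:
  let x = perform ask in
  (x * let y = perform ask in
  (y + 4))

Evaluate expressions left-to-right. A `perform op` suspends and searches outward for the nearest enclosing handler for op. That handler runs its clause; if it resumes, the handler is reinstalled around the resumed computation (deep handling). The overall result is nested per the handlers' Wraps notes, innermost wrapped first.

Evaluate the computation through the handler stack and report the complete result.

Evaluation trace:
ask @ H0 ⇒ 7
ask @ H0 ⇒ 7
H0 returns 77
H1 returns [77]
= [77]

Answer: [77]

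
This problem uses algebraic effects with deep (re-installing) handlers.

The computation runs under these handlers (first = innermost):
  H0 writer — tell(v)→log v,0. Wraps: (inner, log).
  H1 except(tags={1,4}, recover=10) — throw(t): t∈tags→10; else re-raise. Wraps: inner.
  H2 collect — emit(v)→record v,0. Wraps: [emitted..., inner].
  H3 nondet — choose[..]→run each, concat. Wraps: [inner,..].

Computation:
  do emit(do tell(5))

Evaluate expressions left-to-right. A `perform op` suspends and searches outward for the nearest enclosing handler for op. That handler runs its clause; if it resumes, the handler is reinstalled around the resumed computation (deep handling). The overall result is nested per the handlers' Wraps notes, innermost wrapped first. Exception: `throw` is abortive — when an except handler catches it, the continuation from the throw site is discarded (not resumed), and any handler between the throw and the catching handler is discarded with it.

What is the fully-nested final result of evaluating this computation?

Step-by-step:
tell(5) @ H0 ⇒ log+=5
emit(0) @ H2 ⇒ out+=0
H0 returns (0, (5))
H1 returns (0, (5))
H2 returns [0, (0, (5))]
H3 returns [[0, (0, (5))]]
= [[0, (0, (5))]]

Answer: [[0, (0, (5))]]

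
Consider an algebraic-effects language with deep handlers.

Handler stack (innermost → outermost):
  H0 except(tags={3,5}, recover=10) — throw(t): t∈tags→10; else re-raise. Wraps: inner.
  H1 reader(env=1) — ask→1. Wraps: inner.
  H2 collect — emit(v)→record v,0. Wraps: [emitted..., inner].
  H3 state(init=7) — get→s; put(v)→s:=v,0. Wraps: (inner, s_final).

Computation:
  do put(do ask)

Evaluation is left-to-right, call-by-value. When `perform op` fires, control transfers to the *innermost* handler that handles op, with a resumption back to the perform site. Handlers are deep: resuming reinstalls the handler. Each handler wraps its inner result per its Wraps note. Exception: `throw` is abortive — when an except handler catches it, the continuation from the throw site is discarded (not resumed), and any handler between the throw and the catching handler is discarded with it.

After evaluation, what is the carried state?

Working:
ask @ H1 ⇒ 1
put(1) @ H3 ⇒ s:=1
H0 returns 0
H1 returns 0
H2 returns [0]
H3 returns ([0], 1)
= ([0], 1)

Answer: 1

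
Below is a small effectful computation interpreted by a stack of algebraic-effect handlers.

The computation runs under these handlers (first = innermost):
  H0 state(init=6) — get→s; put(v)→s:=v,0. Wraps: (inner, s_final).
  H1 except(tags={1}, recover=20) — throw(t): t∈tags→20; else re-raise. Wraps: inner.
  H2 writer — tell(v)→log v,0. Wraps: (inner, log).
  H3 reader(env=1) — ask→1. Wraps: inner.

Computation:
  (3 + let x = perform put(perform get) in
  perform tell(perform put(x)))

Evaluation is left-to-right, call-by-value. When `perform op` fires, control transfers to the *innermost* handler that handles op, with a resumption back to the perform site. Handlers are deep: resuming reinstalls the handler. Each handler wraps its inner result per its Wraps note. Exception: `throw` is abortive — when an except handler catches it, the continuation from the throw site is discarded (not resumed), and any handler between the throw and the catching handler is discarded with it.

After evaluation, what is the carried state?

Evaluation trace:
get @ H0 ⇒ 6
put(6) @ H0 ⇒ s:=6
put(0) @ H0 ⇒ s:=0
tell(0) @ H2 ⇒ log+=0
H0 returns (3, 0)
H1 returns (3, 0)
H2 returns ((3, 0), (0))
H3 returns ((3, 0), (0))
= ((3, 0), (0))

Answer: 0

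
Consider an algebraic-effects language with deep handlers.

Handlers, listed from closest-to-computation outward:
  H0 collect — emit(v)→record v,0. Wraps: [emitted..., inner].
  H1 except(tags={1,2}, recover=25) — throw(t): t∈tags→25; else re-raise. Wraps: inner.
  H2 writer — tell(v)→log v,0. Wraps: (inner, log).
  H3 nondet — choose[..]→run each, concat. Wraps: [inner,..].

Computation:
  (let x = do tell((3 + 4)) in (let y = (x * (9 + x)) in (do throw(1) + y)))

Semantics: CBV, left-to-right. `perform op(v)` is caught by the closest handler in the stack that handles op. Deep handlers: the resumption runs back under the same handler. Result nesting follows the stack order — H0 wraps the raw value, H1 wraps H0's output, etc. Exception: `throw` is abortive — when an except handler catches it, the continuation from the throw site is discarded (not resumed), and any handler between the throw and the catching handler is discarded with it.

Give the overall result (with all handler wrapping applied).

Answer: [(25, (7))]

Evaluation trace:
tell(7) @ H2 ⇒ log+=7
throw(1) @ H1 caught ⇒ 25
H2 returns (25, (7))
H3 returns [(25, (7))]
= [(25, (7))]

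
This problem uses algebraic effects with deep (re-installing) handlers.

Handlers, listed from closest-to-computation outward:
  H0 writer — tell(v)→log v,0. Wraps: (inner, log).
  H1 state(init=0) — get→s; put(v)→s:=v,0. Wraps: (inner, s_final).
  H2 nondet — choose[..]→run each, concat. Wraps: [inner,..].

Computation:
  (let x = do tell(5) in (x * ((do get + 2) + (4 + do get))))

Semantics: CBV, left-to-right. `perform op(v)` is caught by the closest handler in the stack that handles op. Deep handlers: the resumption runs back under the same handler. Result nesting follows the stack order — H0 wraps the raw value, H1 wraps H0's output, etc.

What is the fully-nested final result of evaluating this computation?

Answer: [((0, (5)), 0)]

Evaluation trace:
tell(5) @ H0 ⇒ log+=5
get @ H1 ⇒ 0
get @ H1 ⇒ 0
H0 returns (0, (5))
H1 returns ((0, (5)), 0)
H2 returns [((0, (5)), 0)]
= [((0, (5)), 0)]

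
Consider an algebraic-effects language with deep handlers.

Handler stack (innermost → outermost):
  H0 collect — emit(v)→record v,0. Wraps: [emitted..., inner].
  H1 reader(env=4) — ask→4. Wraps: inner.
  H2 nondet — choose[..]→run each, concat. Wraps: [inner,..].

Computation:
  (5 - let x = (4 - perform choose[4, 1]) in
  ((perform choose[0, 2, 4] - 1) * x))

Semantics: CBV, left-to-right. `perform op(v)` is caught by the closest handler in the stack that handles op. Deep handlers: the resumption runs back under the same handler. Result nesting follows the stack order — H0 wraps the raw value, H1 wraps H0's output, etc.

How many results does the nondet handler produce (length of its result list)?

Working:
choose[4, 1] @ H2
  branch[0] choose=4:
    choose[0, 2, 4] @ H2
      branch[0] choose=0:
        H0 returns [5]
        H1 returns [5]
        H2 returns [[5]]
      branch[1] choose=2:
        H0 returns [5]
        H1 returns [5]
        H2 returns [[5]]
      branch[2] choose=4:
        H0 returns [5]
        H1 returns [5]
        H2 returns [[5]]
  branch[1] choose=1:
    choose[0, 2, 4] @ H2
      branch[0] choose=0:
        H0 returns [8]
        H1 returns [8]
        H2 returns [[8]]
      branch[1] choose=2:
        H0 returns [2]
        H1 returns [2]
        H2 returns [[2]]
      branch[2] choose=4:
        H0 returns [-4]
        H1 returns [-4]
        H2 returns [[-4]]
= [[5], [5], [5], [8], [2], [-4]]

Answer: 6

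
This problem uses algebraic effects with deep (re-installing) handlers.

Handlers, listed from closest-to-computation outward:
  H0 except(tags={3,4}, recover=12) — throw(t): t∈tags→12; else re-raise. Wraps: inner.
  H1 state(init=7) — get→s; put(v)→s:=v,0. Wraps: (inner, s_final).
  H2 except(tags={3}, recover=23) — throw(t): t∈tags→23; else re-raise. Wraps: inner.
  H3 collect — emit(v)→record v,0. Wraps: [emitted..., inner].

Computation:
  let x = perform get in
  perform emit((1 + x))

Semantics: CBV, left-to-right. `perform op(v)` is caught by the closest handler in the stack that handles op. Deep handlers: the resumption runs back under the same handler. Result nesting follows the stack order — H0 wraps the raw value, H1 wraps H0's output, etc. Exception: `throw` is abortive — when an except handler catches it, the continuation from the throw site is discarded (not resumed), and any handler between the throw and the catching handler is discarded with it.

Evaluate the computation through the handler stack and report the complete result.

Step-by-step:
get @ H1 ⇒ 7
emit(8) @ H3 ⇒ out+=8
H0 returns 0
H1 returns (0, 7)
H2 returns (0, 7)
H3 returns [8, (0, 7)]
= [8, (0, 7)]

Answer: [8, (0, 7)]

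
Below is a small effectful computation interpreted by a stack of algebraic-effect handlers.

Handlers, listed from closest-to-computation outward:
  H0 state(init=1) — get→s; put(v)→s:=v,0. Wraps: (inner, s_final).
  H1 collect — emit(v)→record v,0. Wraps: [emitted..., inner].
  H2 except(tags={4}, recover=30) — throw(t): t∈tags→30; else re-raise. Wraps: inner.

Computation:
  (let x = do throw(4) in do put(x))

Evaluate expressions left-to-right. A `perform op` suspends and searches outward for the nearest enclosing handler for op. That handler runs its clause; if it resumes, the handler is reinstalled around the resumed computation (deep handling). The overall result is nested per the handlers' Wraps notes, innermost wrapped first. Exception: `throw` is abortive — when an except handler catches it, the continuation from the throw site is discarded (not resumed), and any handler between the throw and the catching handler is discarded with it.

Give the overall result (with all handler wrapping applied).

Evaluation trace:
throw(4) @ H2 caught ⇒ 30
= 30

Answer: 30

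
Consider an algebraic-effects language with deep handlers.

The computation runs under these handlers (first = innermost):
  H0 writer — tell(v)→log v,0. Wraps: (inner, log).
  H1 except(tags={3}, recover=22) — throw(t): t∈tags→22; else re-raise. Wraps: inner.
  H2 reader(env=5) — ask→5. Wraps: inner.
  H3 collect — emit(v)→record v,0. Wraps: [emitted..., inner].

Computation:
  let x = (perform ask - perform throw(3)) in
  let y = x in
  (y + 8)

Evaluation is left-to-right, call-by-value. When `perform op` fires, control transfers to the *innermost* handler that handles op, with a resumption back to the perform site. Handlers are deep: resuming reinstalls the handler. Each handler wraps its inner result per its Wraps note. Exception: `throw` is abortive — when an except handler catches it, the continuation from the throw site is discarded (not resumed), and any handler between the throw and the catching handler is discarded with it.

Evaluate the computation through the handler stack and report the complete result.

Working:
ask @ H2 ⇒ 5
throw(3) @ H1 caught ⇒ 22
H2 returns 22
H3 returns [22]
= [22]

Answer: [22]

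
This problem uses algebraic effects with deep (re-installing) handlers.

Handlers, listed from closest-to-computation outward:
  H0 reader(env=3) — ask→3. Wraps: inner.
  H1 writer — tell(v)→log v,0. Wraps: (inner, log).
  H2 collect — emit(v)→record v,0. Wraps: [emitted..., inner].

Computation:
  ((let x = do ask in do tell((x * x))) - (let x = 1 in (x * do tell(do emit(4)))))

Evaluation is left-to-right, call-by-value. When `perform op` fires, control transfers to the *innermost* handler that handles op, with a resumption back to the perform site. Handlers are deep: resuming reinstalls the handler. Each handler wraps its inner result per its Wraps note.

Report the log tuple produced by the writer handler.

Answer: (9, 0)

Step-by-step:
ask @ H0 ⇒ 3
tell(9) @ H1 ⇒ log+=9
emit(4) @ H2 ⇒ out+=4
tell(0) @ H1 ⇒ log+=0
H0 returns 0
H1 returns (0, (9, 0))
H2 returns [4, (0, (9, 0))]
= [4, (0, (9, 0))]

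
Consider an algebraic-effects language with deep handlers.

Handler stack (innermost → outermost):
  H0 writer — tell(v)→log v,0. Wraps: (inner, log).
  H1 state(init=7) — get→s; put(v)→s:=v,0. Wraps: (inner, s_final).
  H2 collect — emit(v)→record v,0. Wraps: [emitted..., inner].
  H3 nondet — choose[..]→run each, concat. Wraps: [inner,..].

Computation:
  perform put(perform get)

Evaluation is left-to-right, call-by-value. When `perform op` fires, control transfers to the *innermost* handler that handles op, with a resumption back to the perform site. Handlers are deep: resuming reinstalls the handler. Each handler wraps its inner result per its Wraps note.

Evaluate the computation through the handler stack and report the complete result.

Step-by-step:
get @ H1 ⇒ 7
put(7) @ H1 ⇒ s:=7
H0 returns (0, ())
H1 returns ((0, ()), 7)
H2 returns [((0, ()), 7)]
H3 returns [[((0, ()), 7)]]
= [[((0, ()), 7)]]

Answer: [[((0, ()), 7)]]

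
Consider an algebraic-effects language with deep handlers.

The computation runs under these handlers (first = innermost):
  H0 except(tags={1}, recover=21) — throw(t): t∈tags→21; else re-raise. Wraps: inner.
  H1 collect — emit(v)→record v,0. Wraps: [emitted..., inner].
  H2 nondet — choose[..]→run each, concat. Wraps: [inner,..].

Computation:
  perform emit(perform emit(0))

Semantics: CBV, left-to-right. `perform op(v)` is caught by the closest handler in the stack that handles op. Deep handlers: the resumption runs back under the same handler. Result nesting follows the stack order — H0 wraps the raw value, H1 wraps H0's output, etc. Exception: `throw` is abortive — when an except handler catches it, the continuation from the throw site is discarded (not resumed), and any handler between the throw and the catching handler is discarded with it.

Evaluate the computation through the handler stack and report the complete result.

Evaluation trace:
emit(0) @ H1 ⇒ out+=0
emit(0) @ H1 ⇒ out+=0
H0 returns 0
H1 returns [0, 0, 0]
H2 returns [[0, 0, 0]]
= [[0, 0, 0]]

Answer: [[0, 0, 0]]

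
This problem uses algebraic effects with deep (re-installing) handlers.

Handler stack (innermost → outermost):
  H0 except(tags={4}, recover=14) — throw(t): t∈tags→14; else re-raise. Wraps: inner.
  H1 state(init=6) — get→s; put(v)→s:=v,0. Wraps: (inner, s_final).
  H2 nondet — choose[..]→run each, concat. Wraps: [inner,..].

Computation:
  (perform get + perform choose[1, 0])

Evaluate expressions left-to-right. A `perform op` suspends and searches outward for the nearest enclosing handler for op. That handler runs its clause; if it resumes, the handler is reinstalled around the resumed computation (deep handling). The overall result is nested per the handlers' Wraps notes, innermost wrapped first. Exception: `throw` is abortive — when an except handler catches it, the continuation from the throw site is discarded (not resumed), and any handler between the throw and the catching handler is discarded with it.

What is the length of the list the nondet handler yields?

Answer: 2

Evaluation trace:
get @ H1 ⇒ 6
choose[1, 0] @ H2
  branch[0] choose=1:
    H0 returns 7
    H1 returns (7, 6)
    H2 returns [(7, 6)]
  branch[1] choose=0:
    H0 returns 6
    H1 returns (6, 6)
    H2 returns [(6, 6)]
= [(7, 6), (6, 6)]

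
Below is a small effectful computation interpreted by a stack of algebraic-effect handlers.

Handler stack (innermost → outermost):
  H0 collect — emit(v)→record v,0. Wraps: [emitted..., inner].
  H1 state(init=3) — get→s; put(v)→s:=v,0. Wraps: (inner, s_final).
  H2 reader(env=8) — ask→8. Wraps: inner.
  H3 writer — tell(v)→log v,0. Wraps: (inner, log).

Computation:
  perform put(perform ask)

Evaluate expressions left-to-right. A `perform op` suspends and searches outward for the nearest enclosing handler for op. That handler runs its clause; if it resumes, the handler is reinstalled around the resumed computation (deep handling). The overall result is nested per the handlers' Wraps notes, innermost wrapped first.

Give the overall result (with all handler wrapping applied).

Evaluation trace:
ask @ H2 ⇒ 8
put(8) @ H1 ⇒ s:=8
H0 returns [0]
H1 returns ([0], 8)
H2 returns ([0], 8)
H3 returns (([0], 8), ())
= (([0], 8), ())

Answer: (([0], 8), ())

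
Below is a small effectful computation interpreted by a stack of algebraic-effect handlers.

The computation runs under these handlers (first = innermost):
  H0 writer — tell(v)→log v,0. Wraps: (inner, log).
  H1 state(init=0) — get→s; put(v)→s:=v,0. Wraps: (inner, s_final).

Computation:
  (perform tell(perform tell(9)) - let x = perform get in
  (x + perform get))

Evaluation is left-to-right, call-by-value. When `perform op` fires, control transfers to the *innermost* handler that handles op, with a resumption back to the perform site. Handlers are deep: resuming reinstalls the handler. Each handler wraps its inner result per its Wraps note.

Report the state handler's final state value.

Working:
tell(9) @ H0 ⇒ log+=9
tell(0) @ H0 ⇒ log+=0
get @ H1 ⇒ 0
get @ H1 ⇒ 0
H0 returns (0, (9, 0))
H1 returns ((0, (9, 0)), 0)
= ((0, (9, 0)), 0)

Answer: 0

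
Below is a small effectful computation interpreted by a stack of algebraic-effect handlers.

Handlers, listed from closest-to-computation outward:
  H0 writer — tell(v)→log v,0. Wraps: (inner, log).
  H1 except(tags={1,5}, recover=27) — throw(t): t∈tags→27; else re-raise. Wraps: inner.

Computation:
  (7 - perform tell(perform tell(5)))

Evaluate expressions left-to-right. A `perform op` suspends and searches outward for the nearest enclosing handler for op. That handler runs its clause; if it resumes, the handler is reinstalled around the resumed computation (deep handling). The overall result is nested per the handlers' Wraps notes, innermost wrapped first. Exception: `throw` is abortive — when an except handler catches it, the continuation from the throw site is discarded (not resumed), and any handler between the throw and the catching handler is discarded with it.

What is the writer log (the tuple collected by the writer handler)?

Evaluation trace:
tell(5) @ H0 ⇒ log+=5
tell(0) @ H0 ⇒ log+=0
H0 returns (7, (5, 0))
H1 returns (7, (5, 0))
= (7, (5, 0))

Answer: (5, 0)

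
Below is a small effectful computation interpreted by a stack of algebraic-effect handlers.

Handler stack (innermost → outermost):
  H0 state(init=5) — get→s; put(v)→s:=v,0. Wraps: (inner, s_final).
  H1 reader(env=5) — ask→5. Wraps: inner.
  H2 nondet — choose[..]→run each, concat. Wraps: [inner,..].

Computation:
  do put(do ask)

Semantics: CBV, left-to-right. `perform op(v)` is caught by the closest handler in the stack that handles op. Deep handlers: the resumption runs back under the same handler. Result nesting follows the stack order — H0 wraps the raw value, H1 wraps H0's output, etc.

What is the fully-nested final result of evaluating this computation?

Evaluation trace:
ask @ H1 ⇒ 5
put(5) @ H0 ⇒ s:=5
H0 returns (0, 5)
H1 returns (0, 5)
H2 returns [(0, 5)]
= [(0, 5)]

Answer: [(0, 5)]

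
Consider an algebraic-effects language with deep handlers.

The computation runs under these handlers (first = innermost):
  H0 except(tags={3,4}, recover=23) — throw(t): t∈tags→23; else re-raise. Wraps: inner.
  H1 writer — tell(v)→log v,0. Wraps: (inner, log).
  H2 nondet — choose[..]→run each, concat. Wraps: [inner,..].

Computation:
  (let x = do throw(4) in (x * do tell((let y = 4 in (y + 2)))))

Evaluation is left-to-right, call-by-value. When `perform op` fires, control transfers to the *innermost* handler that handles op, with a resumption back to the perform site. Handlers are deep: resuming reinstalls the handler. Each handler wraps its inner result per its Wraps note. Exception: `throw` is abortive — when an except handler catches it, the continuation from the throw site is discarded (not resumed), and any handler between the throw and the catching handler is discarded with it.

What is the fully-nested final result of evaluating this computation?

Working:
throw(4) @ H0 caught ⇒ 23
H1 returns (23, ())
H2 returns [(23, ())]
= [(23, ())]

Answer: [(23, ())]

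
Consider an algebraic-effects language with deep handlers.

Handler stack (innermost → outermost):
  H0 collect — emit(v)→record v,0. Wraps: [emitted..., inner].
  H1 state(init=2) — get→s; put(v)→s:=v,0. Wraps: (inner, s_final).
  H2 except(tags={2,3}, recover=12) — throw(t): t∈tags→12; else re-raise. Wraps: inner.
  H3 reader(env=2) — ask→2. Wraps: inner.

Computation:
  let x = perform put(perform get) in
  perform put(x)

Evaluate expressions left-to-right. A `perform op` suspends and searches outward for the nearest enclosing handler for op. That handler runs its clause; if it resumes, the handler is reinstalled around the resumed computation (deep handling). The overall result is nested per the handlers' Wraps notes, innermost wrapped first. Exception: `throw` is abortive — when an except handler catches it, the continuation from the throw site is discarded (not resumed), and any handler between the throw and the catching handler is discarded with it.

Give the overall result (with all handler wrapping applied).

Answer: ([0], 0)

Evaluation trace:
get @ H1 ⇒ 2
put(2) @ H1 ⇒ s:=2
put(0) @ H1 ⇒ s:=0
H0 returns [0]
H1 returns ([0], 0)
H2 returns ([0], 0)
H3 returns ([0], 0)
= ([0], 0)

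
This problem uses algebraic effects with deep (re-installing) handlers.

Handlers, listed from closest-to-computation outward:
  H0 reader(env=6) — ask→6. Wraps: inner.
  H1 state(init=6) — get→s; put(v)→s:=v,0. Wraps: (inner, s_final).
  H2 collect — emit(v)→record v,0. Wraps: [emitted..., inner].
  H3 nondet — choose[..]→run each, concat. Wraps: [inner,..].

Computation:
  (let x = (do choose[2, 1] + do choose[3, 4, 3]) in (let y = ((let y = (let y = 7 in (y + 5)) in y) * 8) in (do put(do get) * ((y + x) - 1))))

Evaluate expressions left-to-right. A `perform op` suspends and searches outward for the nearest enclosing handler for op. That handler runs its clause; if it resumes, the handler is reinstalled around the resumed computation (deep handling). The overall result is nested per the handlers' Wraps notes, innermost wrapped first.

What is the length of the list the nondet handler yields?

Evaluation trace:
choose[2, 1] @ H3
  branch[0] choose=2:
    choose[3, 4, 3] @ H3
      branch[0] choose=3:
        get @ H1 ⇒ 6
        put(6) @ H1 ⇒ s:=6
        H0 returns 0
        H1 returns (0, 6)
        H2 returns [(0, 6)]
        H3 returns [[(0, 6)]]
      branch[1] choose=4:
        get @ H1 ⇒ 6
        put(6) @ H1 ⇒ s:=6
        H0 returns 0
        H1 returns (0, 6)
        H2 returns [(0, 6)]
        H3 returns [[(0, 6)]]
      branch[2] choose=3:
        get @ H1 ⇒ 6
        put(6) @ H1 ⇒ s:=6
        H0 returns 0
        H1 returns (0, 6)
        H2 returns [(0, 6)]
        H3 returns [[(0, 6)]]
  branch[1] choose=1:
    choose[3, 4, 3] @ H3
      branch[0] choose=3:
        get @ H1 ⇒ 6
        put(6) @ H1 ⇒ s:=6
        H0 returns 0
        H1 returns (0, 6)
        H2 returns [(0, 6)]
        H3 returns [[(0, 6)]]
      branch[1] choose=4:
        get @ H1 ⇒ 6
        put(6) @ H1 ⇒ s:=6
        H0 returns 0
        H1 returns (0, 6)
        H2 returns [(0, 6)]
        H3 returns [[(0, 6)]]
      branch[2] choose=3:
        get @ H1 ⇒ 6
        put(6) @ H1 ⇒ s:=6
        H0 returns 0
        H1 returns (0, 6)
        H2 returns [(0, 6)]
        H3 returns [[(0, 6)]]
= [[(0, 6)], [(0, 6)], [(0, 6)], [(0, 6)], [(0, 6)], [(0, 6)]]

Answer: 6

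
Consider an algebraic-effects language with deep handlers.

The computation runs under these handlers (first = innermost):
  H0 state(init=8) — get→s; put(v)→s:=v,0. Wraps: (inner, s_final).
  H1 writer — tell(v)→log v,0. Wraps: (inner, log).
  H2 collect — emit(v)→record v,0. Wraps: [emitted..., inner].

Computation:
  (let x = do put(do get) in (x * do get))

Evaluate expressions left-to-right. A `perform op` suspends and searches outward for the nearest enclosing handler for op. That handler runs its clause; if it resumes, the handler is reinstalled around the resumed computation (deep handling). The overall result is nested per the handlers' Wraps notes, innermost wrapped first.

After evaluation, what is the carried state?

Answer: 8

Evaluation trace:
get @ H0 ⇒ 8
put(8) @ H0 ⇒ s:=8
get @ H0 ⇒ 8
H0 returns (0, 8)
H1 returns ((0, 8), ())
H2 returns [((0, 8), ())]
= [((0, 8), ())]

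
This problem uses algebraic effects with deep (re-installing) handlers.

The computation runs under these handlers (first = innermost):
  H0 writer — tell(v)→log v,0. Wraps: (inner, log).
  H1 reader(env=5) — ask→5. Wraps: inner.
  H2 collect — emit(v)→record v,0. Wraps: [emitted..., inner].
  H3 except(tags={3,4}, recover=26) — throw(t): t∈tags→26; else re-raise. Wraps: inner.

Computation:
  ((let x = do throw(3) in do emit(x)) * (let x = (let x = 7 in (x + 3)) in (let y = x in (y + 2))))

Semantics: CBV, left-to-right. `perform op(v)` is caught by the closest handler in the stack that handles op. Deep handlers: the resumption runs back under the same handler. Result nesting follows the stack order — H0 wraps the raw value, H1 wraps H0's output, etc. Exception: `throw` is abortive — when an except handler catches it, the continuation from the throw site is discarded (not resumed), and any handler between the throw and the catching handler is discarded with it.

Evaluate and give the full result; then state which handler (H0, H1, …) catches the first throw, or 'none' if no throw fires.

Answer: 26 ; first throw caught by: H3

Step-by-step:
throw(3) @ H3 caught ⇒ 26
= 26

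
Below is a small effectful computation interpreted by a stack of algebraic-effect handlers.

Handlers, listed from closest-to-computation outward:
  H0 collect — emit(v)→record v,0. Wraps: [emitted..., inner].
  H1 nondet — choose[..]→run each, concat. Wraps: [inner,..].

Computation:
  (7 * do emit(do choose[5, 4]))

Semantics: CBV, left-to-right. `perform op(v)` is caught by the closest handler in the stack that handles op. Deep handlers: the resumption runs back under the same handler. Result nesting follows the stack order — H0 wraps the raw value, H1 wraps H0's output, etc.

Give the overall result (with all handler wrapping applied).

Working:
choose[5, 4] @ H1
  branch[0] choose=5:
    emit(5) @ H0 ⇒ out+=5
    H0 returns [5, 0]
    H1 returns [[5, 0]]
  branch[1] choose=4:
    emit(4) @ H0 ⇒ out+=4
    H0 returns [4, 0]
    H1 returns [[4, 0]]
= [[5, 0], [4, 0]]

Answer: [[5, 0], [4, 0]]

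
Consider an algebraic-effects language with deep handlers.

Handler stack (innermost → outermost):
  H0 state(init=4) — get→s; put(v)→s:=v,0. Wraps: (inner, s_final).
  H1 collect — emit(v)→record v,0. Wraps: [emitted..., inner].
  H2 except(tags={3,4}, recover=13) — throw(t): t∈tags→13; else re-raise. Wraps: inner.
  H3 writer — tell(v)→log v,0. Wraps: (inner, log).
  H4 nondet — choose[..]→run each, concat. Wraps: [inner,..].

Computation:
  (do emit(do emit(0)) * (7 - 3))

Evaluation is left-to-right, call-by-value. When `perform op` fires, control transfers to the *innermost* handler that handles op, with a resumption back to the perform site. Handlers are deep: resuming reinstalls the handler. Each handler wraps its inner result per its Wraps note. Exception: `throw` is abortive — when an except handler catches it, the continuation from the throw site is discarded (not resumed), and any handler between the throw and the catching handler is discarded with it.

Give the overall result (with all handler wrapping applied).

Answer: [([0, 0, (0, 4)], ())]

Step-by-step:
emit(0) @ H1 ⇒ out+=0
emit(0) @ H1 ⇒ out+=0
H0 returns (0, 4)
H1 returns [0, 0, (0, 4)]
H2 returns [0, 0, (0, 4)]
H3 returns ([0, 0, (0, 4)], ())
H4 returns [([0, 0, (0, 4)], ())]
= [([0, 0, (0, 4)], ())]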